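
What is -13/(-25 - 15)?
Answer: 13/40 ≈ 0.32500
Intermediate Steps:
-13/(-25 - 15) = -13/(-40) = -13*(-1/40) = 13/40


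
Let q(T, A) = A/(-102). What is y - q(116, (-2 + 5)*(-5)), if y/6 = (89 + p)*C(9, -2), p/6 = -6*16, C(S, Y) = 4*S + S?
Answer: -4470665/34 ≈ -1.3149e+5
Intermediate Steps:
C(S, Y) = 5*S
p = -576 (p = 6*(-6*16) = 6*(-96) = -576)
q(T, A) = -A/102 (q(T, A) = A*(-1/102) = -A/102)
y = -131490 (y = 6*((89 - 576)*(5*9)) = 6*(-487*45) = 6*(-21915) = -131490)
y - q(116, (-2 + 5)*(-5)) = -131490 - (-1)*(-2 + 5)*(-5)/102 = -131490 - (-1)*3*(-5)/102 = -131490 - (-1)*(-15)/102 = -131490 - 1*5/34 = -131490 - 5/34 = -4470665/34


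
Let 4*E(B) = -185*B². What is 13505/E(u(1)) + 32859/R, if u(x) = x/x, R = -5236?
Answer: -1561771/5236 ≈ -298.28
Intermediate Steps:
u(x) = 1
E(B) = -185*B²/4 (E(B) = (-185*B²)/4 = -185*B²/4)
13505/E(u(1)) + 32859/R = 13505/((-185/4*1²)) + 32859/(-5236) = 13505/((-185/4*1)) + 32859*(-1/5236) = 13505/(-185/4) - 32859/5236 = 13505*(-4/185) - 32859/5236 = -292 - 32859/5236 = -1561771/5236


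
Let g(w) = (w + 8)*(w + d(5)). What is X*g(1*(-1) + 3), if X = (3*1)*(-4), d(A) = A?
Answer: -840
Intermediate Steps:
X = -12 (X = 3*(-4) = -12)
g(w) = (5 + w)*(8 + w) (g(w) = (w + 8)*(w + 5) = (8 + w)*(5 + w) = (5 + w)*(8 + w))
X*g(1*(-1) + 3) = -12*(40 + (1*(-1) + 3)² + 13*(1*(-1) + 3)) = -12*(40 + (-1 + 3)² + 13*(-1 + 3)) = -12*(40 + 2² + 13*2) = -12*(40 + 4 + 26) = -12*70 = -840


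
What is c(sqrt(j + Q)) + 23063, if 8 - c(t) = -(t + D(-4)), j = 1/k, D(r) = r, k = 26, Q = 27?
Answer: 23067 + sqrt(18278)/26 ≈ 23072.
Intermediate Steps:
j = 1/26 ≈ 0.038462
c(t) = 4 + t (c(t) = 8 - (-1)*(t - 4) = 8 - (-1)*(-4 + t) = 8 - (4 - t) = 8 + (-4 + t) = 4 + t)
c(sqrt(j + Q)) + 23063 = (4 + sqrt(1/26 + 27)) + 23063 = (4 + sqrt(703/26)) + 23063 = (4 + sqrt(18278)/26) + 23063 = 23067 + sqrt(18278)/26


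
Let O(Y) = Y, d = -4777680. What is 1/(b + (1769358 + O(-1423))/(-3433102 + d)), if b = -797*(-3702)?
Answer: 8210782/24225861258373 ≈ 3.3893e-7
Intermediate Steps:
b = 2950494 (b = -1*(-2950494) = 2950494)
1/(b + (1769358 + O(-1423))/(-3433102 + d)) = 1/(2950494 + (1769358 - 1423)/(-3433102 - 4777680)) = 1/(2950494 + 1767935/(-8210782)) = 1/(2950494 + 1767935*(-1/8210782)) = 1/(2950494 - 1767935/8210782) = 1/(24225861258373/8210782) = 8210782/24225861258373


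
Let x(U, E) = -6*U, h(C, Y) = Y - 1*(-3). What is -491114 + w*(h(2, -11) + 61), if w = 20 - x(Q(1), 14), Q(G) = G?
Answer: -489736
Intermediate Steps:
h(C, Y) = 3 + Y (h(C, Y) = Y + 3 = 3 + Y)
w = 26 (w = 20 - (-6) = 20 - 1*(-6) = 20 + 6 = 26)
-491114 + w*(h(2, -11) + 61) = -491114 + 26*((3 - 11) + 61) = -491114 + 26*(-8 + 61) = -491114 + 26*53 = -491114 + 1378 = -489736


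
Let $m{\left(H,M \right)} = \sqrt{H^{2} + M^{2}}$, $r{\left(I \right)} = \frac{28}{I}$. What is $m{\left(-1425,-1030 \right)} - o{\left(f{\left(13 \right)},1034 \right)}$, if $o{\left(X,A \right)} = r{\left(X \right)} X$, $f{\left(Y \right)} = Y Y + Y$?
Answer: $-28 + 5 \sqrt{123661} \approx 1730.3$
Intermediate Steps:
$f{\left(Y \right)} = Y + Y^{2}$ ($f{\left(Y \right)} = Y^{2} + Y = Y + Y^{2}$)
$o{\left(X,A \right)} = 28$ ($o{\left(X,A \right)} = \frac{28}{X} X = 28$)
$m{\left(-1425,-1030 \right)} - o{\left(f{\left(13 \right)},1034 \right)} = \sqrt{\left(-1425\right)^{2} + \left(-1030\right)^{2}} - 28 = \sqrt{2030625 + 1060900} - 28 = \sqrt{3091525} - 28 = 5 \sqrt{123661} - 28 = -28 + 5 \sqrt{123661}$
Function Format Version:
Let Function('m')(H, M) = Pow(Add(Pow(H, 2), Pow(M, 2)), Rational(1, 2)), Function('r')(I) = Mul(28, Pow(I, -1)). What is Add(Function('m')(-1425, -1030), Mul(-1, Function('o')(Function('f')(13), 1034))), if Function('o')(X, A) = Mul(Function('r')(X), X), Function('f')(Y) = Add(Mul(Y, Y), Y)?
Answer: Add(-28, Mul(5, Pow(123661, Rational(1, 2)))) ≈ 1730.3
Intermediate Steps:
Function('f')(Y) = Add(Y, Pow(Y, 2)) (Function('f')(Y) = Add(Pow(Y, 2), Y) = Add(Y, Pow(Y, 2)))
Function('o')(X, A) = 28 (Function('o')(X, A) = Mul(Mul(28, Pow(X, -1)), X) = 28)
Add(Function('m')(-1425, -1030), Mul(-1, Function('o')(Function('f')(13), 1034))) = Add(Pow(Add(Pow(-1425, 2), Pow(-1030, 2)), Rational(1, 2)), Mul(-1, 28)) = Add(Pow(Add(2030625, 1060900), Rational(1, 2)), -28) = Add(Pow(3091525, Rational(1, 2)), -28) = Add(Mul(5, Pow(123661, Rational(1, 2))), -28) = Add(-28, Mul(5, Pow(123661, Rational(1, 2))))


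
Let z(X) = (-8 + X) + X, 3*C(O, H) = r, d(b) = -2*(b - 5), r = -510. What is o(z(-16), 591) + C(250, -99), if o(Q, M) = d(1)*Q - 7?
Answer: -497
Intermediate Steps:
d(b) = 10 - 2*b (d(b) = -2*(-5 + b) = 10 - 2*b)
C(O, H) = -170 (C(O, H) = (⅓)*(-510) = -170)
z(X) = -8 + 2*X
o(Q, M) = -7 + 8*Q (o(Q, M) = (10 - 2*1)*Q - 7 = (10 - 2)*Q - 7 = 8*Q - 7 = -7 + 8*Q)
o(z(-16), 591) + C(250, -99) = (-7 + 8*(-8 + 2*(-16))) - 170 = (-7 + 8*(-8 - 32)) - 170 = (-7 + 8*(-40)) - 170 = (-7 - 320) - 170 = -327 - 170 = -497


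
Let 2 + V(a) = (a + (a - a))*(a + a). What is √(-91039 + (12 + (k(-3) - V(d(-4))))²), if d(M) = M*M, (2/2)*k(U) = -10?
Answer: 5*√6681 ≈ 408.69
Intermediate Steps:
k(U) = -10
d(M) = M²
V(a) = -2 + 2*a² (V(a) = -2 + (a + (a - a))*(a + a) = -2 + (a + 0)*(2*a) = -2 + a*(2*a) = -2 + 2*a²)
√(-91039 + (12 + (k(-3) - V(d(-4))))²) = √(-91039 + (12 + (-10 - (-2 + 2*((-4)²)²)))²) = √(-91039 + (12 + (-10 - (-2 + 2*16²)))²) = √(-91039 + (12 + (-10 - (-2 + 2*256)))²) = √(-91039 + (12 + (-10 - (-2 + 512)))²) = √(-91039 + (12 + (-10 - 1*510))²) = √(-91039 + (12 + (-10 - 510))²) = √(-91039 + (12 - 520)²) = √(-91039 + (-508)²) = √(-91039 + 258064) = √167025 = 5*√6681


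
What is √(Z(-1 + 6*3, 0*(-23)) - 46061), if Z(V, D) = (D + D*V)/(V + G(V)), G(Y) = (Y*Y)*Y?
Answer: I*√46061 ≈ 214.62*I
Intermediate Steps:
G(Y) = Y³ (G(Y) = Y²*Y = Y³)
Z(V, D) = (D + D*V)/(V + V³)
√(Z(-1 + 6*3, 0*(-23)) - 46061) = √((0*(-23) + (0*(-23))*(-1 + 6*3))/((-1 + 6*3) + (-1 + 6*3)³) - 46061) = √((0 + 0*(-1 + 18))/((-1 + 18) + (-1 + 18)³) - 46061) = √((0 + 0*17)/(17 + 17³) - 46061) = √((0 + 0)/(17 + 4913) - 46061) = √(0/4930 - 46061) = √((1/4930)*0 - 46061) = √(0 - 46061) = √(-46061) = I*√46061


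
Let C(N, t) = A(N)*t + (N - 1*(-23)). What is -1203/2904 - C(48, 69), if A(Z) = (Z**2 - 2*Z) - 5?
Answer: -147211905/968 ≈ -1.5208e+5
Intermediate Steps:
A(Z) = -5 + Z**2 - 2*Z
C(N, t) = 23 + N + t*(-5 + N**2 - 2*N) (C(N, t) = (-5 + N**2 - 2*N)*t + (N - 1*(-23)) = t*(-5 + N**2 - 2*N) + (N + 23) = t*(-5 + N**2 - 2*N) + (23 + N) = 23 + N + t*(-5 + N**2 - 2*N))
-1203/2904 - C(48, 69) = -1203/2904 - (23 + 48 - 1*69*(5 - 1*48**2 + 2*48)) = -1203*1/2904 - (23 + 48 - 1*69*(5 - 1*2304 + 96)) = -401/968 - (23 + 48 - 1*69*(5 - 2304 + 96)) = -401/968 - (23 + 48 - 1*69*(-2203)) = -401/968 - (23 + 48 + 152007) = -401/968 - 1*152078 = -401/968 - 152078 = -147211905/968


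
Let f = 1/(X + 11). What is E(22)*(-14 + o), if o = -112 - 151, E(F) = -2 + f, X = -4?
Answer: 3601/7 ≈ 514.43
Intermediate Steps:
f = ⅐ (f = 1/(-4 + 11) = 1/7 = ⅐ ≈ 0.14286)
E(F) = -13/7 (E(F) = -2 + ⅐ = -13/7)
o = -263
E(22)*(-14 + o) = -13*(-14 - 263)/7 = -13/7*(-277) = 3601/7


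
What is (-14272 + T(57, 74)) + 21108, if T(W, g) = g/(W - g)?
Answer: 116138/17 ≈ 6831.6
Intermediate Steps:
(-14272 + T(57, 74)) + 21108 = (-14272 + 74/(57 - 1*74)) + 21108 = (-14272 + 74/(57 - 74)) + 21108 = (-14272 + 74/(-17)) + 21108 = (-14272 + 74*(-1/17)) + 21108 = (-14272 - 74/17) + 21108 = -242698/17 + 21108 = 116138/17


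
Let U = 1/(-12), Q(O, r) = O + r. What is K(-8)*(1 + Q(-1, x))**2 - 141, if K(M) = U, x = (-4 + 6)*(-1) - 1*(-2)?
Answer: -141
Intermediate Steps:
x = 0 (x = 2*(-1) + 2 = -2 + 2 = 0)
U = -1/12 ≈ -0.083333
K(M) = -1/12
K(-8)*(1 + Q(-1, x))**2 - 141 = -(1 + (-1 + 0))**2/12 - 141 = -(1 - 1)**2/12 - 141 = -1/12*0**2 - 141 = -1/12*0 - 141 = 0 - 141 = -141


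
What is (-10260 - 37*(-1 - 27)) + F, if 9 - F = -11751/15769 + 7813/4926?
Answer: -715868953981/77678094 ≈ -9215.8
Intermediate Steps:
F = 633785075/77678094 (F = 9 - (-11751/15769 + 7813/4926) = 9 - 1*65317771/77678094 = 9 - 65317771/77678094 = 633785075/77678094 ≈ 8.1591)
(-10260 - 37*(-1 - 27)) + F = (-10260 - 37*(-1 - 27)) + 633785075/77678094 = (-10260 - 37*(-28)) + 633785075/77678094 = (-10260 + 1036) + 633785075/77678094 = -9224 + 633785075/77678094 = -715868953981/77678094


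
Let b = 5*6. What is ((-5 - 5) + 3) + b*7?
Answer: 203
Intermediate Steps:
b = 30
((-5 - 5) + 3) + b*7 = ((-5 - 5) + 3) + 30*7 = (-10 + 3) + 210 = -7 + 210 = 203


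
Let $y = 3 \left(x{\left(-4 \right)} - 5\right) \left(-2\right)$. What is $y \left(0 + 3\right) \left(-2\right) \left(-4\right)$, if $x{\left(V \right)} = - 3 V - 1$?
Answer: $-864$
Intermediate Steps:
$x{\left(V \right)} = -1 - 3 V$
$y = -36$ ($y = 3 \left(\left(-1 - -12\right) - 5\right) \left(-2\right) = 3 \left(\left(-1 + 12\right) - 5\right) \left(-2\right) = 3 \left(11 - 5\right) \left(-2\right) = 3 \cdot 6 \left(-2\right) = 18 \left(-2\right) = -36$)
$y \left(0 + 3\right) \left(-2\right) \left(-4\right) = - 36 \left(0 + 3\right) \left(-2\right) \left(-4\right) = - 36 \cdot 3 \left(-2\right) \left(-4\right) = \left(-36\right) \left(-6\right) \left(-4\right) = 216 \left(-4\right) = -864$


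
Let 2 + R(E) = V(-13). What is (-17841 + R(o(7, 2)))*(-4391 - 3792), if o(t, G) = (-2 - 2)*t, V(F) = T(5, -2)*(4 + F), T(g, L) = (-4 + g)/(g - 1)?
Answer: 584110723/4 ≈ 1.4603e+8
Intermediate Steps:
T(g, L) = (-4 + g)/(-1 + g)
V(F) = 1 + F/4 (V(F) = ((-4 + 5)/(-1 + 5))*(4 + F) = (1/4)*(4 + F) = ((¼)*1)*(4 + F) = (4 + F)/4 = 1 + F/4)
o(t, G) = -4*t
R(E) = -17/4 (R(E) = -2 + (1 + (¼)*(-13)) = -2 + (1 - 13/4) = -2 - 9/4 = -17/4)
(-17841 + R(o(7, 2)))*(-4391 - 3792) = (-17841 - 17/4)*(-4391 - 3792) = -71381/4*(-8183) = 584110723/4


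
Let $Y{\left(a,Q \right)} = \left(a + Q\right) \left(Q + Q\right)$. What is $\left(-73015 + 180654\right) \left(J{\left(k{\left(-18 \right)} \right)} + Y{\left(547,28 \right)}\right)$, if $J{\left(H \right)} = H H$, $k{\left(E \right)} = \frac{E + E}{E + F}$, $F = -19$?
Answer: $\frac{4745060370344}{1369} \approx 3.4661 \cdot 10^{9}$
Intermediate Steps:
$Y{\left(a,Q \right)} = 2 Q \left(Q + a\right)$ ($Y{\left(a,Q \right)} = \left(Q + a\right) 2 Q = 2 Q \left(Q + a\right)$)
$k{\left(E \right)} = \frac{2 E}{-19 + E}$ ($k{\left(E \right)} = \frac{E + E}{E - 19} = \frac{2 E}{-19 + E}$)
$J{\left(H \right)} = H^{2}$
$\left(-73015 + 180654\right) \left(J{\left(k{\left(-18 \right)} \right)} + Y{\left(547,28 \right)}\right) = \left(-73015 + 180654\right) \left(\left(2 \left(-18\right) \frac{1}{-19 - 18}\right)^{2} + 2 \cdot 28 \left(28 + 547\right)\right) = 107639 \left(\left(2 \left(-18\right) \frac{1}{-37}\right)^{2} + 2 \cdot 28 \cdot 575\right) = 107639 \left(\left(2 \left(-18\right) \left(- \frac{1}{37}\right)\right)^{2} + 32200\right) = 107639 \left(\left(\frac{36}{37}\right)^{2} + 32200\right) = 107639 \left(\frac{1296}{1369} + 32200\right) = 107639 \cdot \frac{44083096}{1369} = \frac{4745060370344}{1369}$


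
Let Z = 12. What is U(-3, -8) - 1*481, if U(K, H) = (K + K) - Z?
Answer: -499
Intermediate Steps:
U(K, H) = -12 + 2*K (U(K, H) = (K + K) - 1*12 = 2*K - 12 = -12 + 2*K)
U(-3, -8) - 1*481 = (-12 + 2*(-3)) - 1*481 = (-12 - 6) - 481 = -18 - 481 = -499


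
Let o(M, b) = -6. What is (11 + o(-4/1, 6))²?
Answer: 25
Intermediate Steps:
(11 + o(-4/1, 6))² = (11 - 6)² = 5² = 25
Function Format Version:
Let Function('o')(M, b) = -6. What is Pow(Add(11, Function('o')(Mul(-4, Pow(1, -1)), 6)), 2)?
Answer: 25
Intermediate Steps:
Pow(Add(11, Function('o')(Mul(-4, Pow(1, -1)), 6)), 2) = Pow(Add(11, -6), 2) = Pow(5, 2) = 25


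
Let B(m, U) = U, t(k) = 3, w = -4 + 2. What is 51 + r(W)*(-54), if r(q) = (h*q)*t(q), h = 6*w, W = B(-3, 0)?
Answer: 51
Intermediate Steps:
w = -2
W = 0
h = -12 (h = 6*(-2) = -12)
r(q) = -36*q (r(q) = -12*q*3 = -36*q)
51 + r(W)*(-54) = 51 - 36*0*(-54) = 51 + 0*(-54) = 51 + 0 = 51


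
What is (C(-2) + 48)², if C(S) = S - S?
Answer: 2304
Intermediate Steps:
C(S) = 0
(C(-2) + 48)² = (0 + 48)² = 48² = 2304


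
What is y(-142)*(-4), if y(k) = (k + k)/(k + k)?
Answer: -4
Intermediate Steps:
y(k) = 1 (y(k) = (2*k)/((2*k)) = (2*k)*(1/(2*k)) = 1)
y(-142)*(-4) = 1*(-4) = -4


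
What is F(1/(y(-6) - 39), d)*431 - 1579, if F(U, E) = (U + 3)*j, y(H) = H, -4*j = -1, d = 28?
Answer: -113233/90 ≈ -1258.1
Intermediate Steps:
j = ¼ (j = -¼*(-1) = ¼ ≈ 0.25000)
F(U, E) = ¾ + U/4 (F(U, E) = (U + 3)*(¼) = (3 + U)*(¼) = ¾ + U/4)
F(1/(y(-6) - 39), d)*431 - 1579 = (¾ + 1/(4*(-6 - 39)))*431 - 1579 = (¾ + (¼)/(-45))*431 - 1579 = (¾ + (¼)*(-1/45))*431 - 1579 = (¾ - 1/180)*431 - 1579 = (67/90)*431 - 1579 = 28877/90 - 1579 = -113233/90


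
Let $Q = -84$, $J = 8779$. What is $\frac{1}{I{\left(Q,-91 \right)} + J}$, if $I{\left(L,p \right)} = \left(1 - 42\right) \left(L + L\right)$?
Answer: $\frac{1}{15667} \approx 6.3828 \cdot 10^{-5}$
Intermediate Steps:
$I{\left(L,p \right)} = - 82 L$ ($I{\left(L,p \right)} = - 41 \cdot 2 L = - 82 L$)
$\frac{1}{I{\left(Q,-91 \right)} + J} = \frac{1}{\left(-82\right) \left(-84\right) + 8779} = \frac{1}{6888 + 8779} = \frac{1}{15667}$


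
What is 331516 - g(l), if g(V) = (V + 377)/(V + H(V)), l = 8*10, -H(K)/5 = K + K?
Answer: 238691977/720 ≈ 3.3152e+5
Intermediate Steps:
H(K) = -10*K (H(K) = -5*(K + K) = -10*K)
l = 80
g(V) = -(377 + V)/(9*V) (g(V) = (V + 377)/(V - 10*V) = (377 + V)/((-9*V)) = (377 + V)*(-1/(9*V)) = -(377 + V)/(9*V))
331516 - g(l) = 331516 - (-377 - 1*80)/(9*80) = 331516 - (-377 - 80)/(9*80) = 331516 - (-457)/(9*80) = 331516 - 1*(-457/720) = 331516 + 457/720 = 238691977/720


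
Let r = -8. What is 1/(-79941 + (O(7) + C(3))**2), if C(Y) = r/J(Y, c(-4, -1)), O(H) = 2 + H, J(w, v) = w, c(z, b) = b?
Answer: -9/719108 ≈ -1.2516e-5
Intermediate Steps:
C(Y) = -8/Y
1/(-79941 + (O(7) + C(3))**2) = 1/(-79941 + ((2 + 7) - 8/3)**2) = 1/(-79941 + (9 - 8*1/3)**2) = 1/(-79941 + (9 - 8/3)**2) = 1/(-79941 + (19/3)**2) = 1/(-79941 + 361/9) = 1/(-719108/9) = -9/719108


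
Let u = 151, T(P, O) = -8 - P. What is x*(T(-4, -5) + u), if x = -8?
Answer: -1176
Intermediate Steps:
x*(T(-4, -5) + u) = -8*((-8 - 1*(-4)) + 151) = -8*((-8 + 4) + 151) = -8*(-4 + 151) = -8*147 = -1176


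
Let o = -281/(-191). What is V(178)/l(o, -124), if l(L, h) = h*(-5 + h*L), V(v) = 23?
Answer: 4393/4439076 ≈ 0.00098962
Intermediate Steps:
o = 281/191 (o = -281*(-1/191) = 281/191 ≈ 1.4712)
l(L, h) = h*(-5 + L*h)
V(178)/l(o, -124) = 23/((-124*(-5 + (281/191)*(-124)))) = 23/((-124*(-5 - 34844/191))) = 23/((-124*(-35799/191))) = 23/(4439076/191) = 23*(191/4439076) = 4393/4439076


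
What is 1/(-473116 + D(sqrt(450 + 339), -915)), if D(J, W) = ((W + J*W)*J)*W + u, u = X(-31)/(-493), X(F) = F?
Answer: 53478671725108/35256326873999620200033 - 22609633225*sqrt(789)/11752108957999873400011 ≈ 1.4628e-9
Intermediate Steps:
u = 31/493 (u = -31/(-493) = -31*(-1/493) = 31/493 ≈ 0.062880)
D(J, W) = 31/493 + J*W*(W + J*W) (D(J, W) = ((W + J*W)*J)*W + 31/493 = (J*(W + J*W))*W + 31/493 = J*W*(W + J*W) + 31/493 = 31/493 + J*W*(W + J*W))
1/(-473116 + D(sqrt(450 + 339), -915)) = 1/(-473116 + (31/493 + sqrt(450 + 339)*(-915)**2 + (sqrt(450 + 339))**2*(-915)**2)) = 1/(-473116 + (31/493 + sqrt(789)*837225 + (sqrt(789))**2*837225)) = 1/(-473116 + (31/493 + 837225*sqrt(789) + 789*837225)) = 1/(-473116 + (31/493 + 837225*sqrt(789) + 660570525)) = 1/(-473116 + (325661268856/493 + 837225*sqrt(789))) = 1/(325428022668/493 + 837225*sqrt(789))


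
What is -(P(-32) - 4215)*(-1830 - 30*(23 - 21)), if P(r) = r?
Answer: -8026830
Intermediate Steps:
-(P(-32) - 4215)*(-1830 - 30*(23 - 21)) = -(-32 - 4215)*(-1830 - 30*(23 - 21)) = -(-4247)*(-1830 - 30*2) = -(-4247)*(-1830 - 60) = -(-4247)*(-1890) = -1*8026830 = -8026830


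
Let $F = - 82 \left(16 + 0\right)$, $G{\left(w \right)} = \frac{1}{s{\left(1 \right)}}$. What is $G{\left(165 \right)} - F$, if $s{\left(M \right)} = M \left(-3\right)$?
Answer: $\frac{3935}{3} \approx 1311.7$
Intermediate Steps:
$s{\left(M \right)} = - 3 M$
$G{\left(w \right)} = - \frac{1}{3}$ ($G{\left(w \right)} = \frac{1}{\left(-3\right) 1} = \frac{1}{-3} = - \frac{1}{3}$)
$F = -1312$ ($F = \left(-82\right) 16 = -1312$)
$G{\left(165 \right)} - F = - \frac{1}{3} - -1312 = - \frac{1}{3} + 1312 = \frac{3935}{3}$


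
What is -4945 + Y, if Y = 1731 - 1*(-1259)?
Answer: -1955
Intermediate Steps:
Y = 2990 (Y = 1731 + 1259 = 2990)
-4945 + Y = -4945 + 2990 = -1955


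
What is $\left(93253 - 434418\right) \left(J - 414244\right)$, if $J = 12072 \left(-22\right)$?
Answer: $231933519620$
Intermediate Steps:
$J = -265584$
$\left(93253 - 434418\right) \left(J - 414244\right) = \left(93253 - 434418\right) \left(-265584 - 414244\right) = \left(-341165\right) \left(-679828\right) = 231933519620$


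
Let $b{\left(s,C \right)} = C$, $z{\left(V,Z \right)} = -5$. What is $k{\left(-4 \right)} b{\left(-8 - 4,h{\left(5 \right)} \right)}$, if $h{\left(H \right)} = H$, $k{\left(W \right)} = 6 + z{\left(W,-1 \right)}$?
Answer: $5$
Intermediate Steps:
$k{\left(W \right)} = 1$ ($k{\left(W \right)} = 6 - 5 = 1$)
$k{\left(-4 \right)} b{\left(-8 - 4,h{\left(5 \right)} \right)} = 1 \cdot 5 = 5$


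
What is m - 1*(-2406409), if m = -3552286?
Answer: -1145877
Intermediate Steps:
m - 1*(-2406409) = -3552286 - 1*(-2406409) = -3552286 + 2406409 = -1145877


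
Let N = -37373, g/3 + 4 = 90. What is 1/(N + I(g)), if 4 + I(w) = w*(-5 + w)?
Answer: 1/27897 ≈ 3.5846e-5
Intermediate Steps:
g = 258 (g = -12 + 3*90 = -12 + 270 = 258)
I(w) = -4 + w*(-5 + w)
1/(N + I(g)) = 1/(-37373 + (-4 + 258**2 - 5*258)) = 1/(-37373 + (-4 + 66564 - 1290)) = 1/(-37373 + 65270) = 1/27897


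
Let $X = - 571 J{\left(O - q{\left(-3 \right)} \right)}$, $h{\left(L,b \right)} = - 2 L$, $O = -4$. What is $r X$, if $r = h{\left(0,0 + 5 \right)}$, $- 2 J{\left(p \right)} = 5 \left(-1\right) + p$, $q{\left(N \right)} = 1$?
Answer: $0$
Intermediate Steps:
$J{\left(p \right)} = \frac{5}{2} - \frac{p}{2}$ ($J{\left(p \right)} = - \frac{5 \left(-1\right) + p}{2} = - \frac{-5 + p}{2} = \frac{5}{2} - \frac{p}{2}$)
$r = 0$ ($r = \left(-2\right) 0 = 0$)
$X = -2855$ ($X = - 571 \left(\frac{5}{2} - \frac{-4 - 1}{2}\right) = - 571 \left(\frac{5}{2} - - \frac{5}{2}\right) = - 571 \left(\frac{5}{2} + \frac{5}{2}\right) = \left(-571\right) 5 = -2855$)
$r X = 0 \left(-2855\right) = 0$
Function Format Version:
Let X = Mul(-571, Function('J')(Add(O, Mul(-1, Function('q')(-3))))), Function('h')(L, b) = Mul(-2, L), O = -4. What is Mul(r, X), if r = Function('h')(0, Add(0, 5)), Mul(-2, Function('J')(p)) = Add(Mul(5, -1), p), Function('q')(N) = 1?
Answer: 0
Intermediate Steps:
Function('J')(p) = Add(Rational(5, 2), Mul(Rational(-1, 2), p)) (Function('J')(p) = Mul(Rational(-1, 2), Add(Mul(5, -1), p)) = Mul(Rational(-1, 2), Add(-5, p)) = Add(Rational(5, 2), Mul(Rational(-1, 2), p)))
r = 0 (r = Mul(-2, 0) = 0)
X = -2855 (X = Mul(-571, Add(Rational(5, 2), Mul(Rational(-1, 2), Add(-4, Mul(-1, 1))))) = Mul(-571, Add(Rational(5, 2), Mul(Rational(-1, 2), Add(-4, -1)))) = Mul(-571, Add(Rational(5, 2), Mul(Rational(-1, 2), -5))) = Mul(-571, Add(Rational(5, 2), Rational(5, 2))) = Mul(-571, 5) = -2855)
Mul(r, X) = Mul(0, -2855) = 0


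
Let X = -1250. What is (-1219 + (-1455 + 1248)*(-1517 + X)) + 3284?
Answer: 574834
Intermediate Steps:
(-1219 + (-1455 + 1248)*(-1517 + X)) + 3284 = (-1219 + (-1455 + 1248)*(-1517 - 1250)) + 3284 = (-1219 - 207*(-2767)) + 3284 = (-1219 + 572769) + 3284 = 571550 + 3284 = 574834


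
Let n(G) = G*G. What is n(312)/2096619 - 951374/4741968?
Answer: -36501587417/236716671576 ≈ -0.15420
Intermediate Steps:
n(G) = G²
n(312)/2096619 - 951374/4741968 = 312²/2096619 - 951374/4741968 = 97344*(1/2096619) - 951374*1/4741968 = 32448/698873 - 475687/2370984 = -36501587417/236716671576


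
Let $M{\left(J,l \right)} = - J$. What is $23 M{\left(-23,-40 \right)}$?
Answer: $529$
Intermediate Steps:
$23 M{\left(-23,-40 \right)} = 23 \left(\left(-1\right) \left(-23\right)\right) = 23 \cdot 23 = 529$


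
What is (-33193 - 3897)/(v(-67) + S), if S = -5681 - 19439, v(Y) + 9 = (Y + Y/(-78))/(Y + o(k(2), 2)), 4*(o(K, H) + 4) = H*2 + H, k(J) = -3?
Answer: 20106489/13621915 ≈ 1.4760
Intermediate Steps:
o(K, H) = -4 + 3*H/4 (o(K, H) = -4 + (H*2 + H)/4 = -4 + (2*H + H)/4 = -4 + (3*H)/4 = -4 + 3*H/4)
v(Y) = -9 + 77*Y/(78*(-5/2 + Y)) (v(Y) = -9 + (Y + Y/(-78))/(Y + (-4 + (¾)*2)) = -9 + (Y + Y*(-1/78))/(Y + (-4 + 3/2)) = -9 + (Y - Y/78)/(Y - 5/2) = -9 + (77*Y/78)/(-5/2 + Y) = -9 + 77*Y/(78*(-5/2 + Y)))
S = -25120
(-33193 - 3897)/(v(-67) + S) = (-33193 - 3897)/(5*(351 - 125*(-67))/(39*(-5 + 2*(-67))) - 25120) = -37090/(5*(351 + 8375)/(39*(-5 - 134)) - 25120) = -37090/((5/39)*8726/(-139) - 25120) = -37090/((5/39)*(-1/139)*8726 - 25120) = -37090/(-43630/5421 - 25120) = -37090/(-136219150/5421) = -37090*(-5421/136219150) = 20106489/13621915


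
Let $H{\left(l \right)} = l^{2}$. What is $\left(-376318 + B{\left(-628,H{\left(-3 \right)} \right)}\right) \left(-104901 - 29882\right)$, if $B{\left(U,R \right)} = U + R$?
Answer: $50804699671$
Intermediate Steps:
$B{\left(U,R \right)} = R + U$
$\left(-376318 + B{\left(-628,H{\left(-3 \right)} \right)}\right) \left(-104901 - 29882\right) = \left(-376318 - \left(628 - \left(-3\right)^{2}\right)\right) \left(-104901 - 29882\right) = \left(-376318 + \left(9 - 628\right)\right) \left(-134783\right) = \left(-376318 - 619\right) \left(-134783\right) = \left(-376937\right) \left(-134783\right) = 50804699671$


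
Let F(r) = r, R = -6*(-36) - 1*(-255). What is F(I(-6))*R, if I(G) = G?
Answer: -2826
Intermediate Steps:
R = 471 (R = 216 + 255 = 471)
F(I(-6))*R = -6*471 = -2826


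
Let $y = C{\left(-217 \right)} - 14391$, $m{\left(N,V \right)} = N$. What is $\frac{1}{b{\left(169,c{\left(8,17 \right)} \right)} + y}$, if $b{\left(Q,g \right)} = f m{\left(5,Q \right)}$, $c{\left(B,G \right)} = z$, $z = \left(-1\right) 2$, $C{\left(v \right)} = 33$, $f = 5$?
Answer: $- \frac{1}{14333} \approx -6.9769 \cdot 10^{-5}$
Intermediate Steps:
$z = -2$
$c{\left(B,G \right)} = -2$
$b{\left(Q,g \right)} = 25$ ($b{\left(Q,g \right)} = 5 \cdot 5 = 25$)
$y = -14358$ ($y = 33 - 14391 = -14358$)
$\frac{1}{b{\left(169,c{\left(8,17 \right)} \right)} + y} = \frac{1}{25 - 14358} = \frac{1}{-14333} = - \frac{1}{14333}$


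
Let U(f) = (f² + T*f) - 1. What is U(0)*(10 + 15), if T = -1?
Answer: -25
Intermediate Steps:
U(f) = -1 + f² - f (U(f) = (f² - f) - 1 = -1 + f² - f)
U(0)*(10 + 15) = (-1 + 0² - 1*0)*(10 + 15) = (-1 + 0 + 0)*25 = -1*25 = -25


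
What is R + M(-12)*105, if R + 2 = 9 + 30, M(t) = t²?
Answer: 15157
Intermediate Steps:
R = 37 (R = -2 + (9 + 30) = -2 + 39 = 37)
R + M(-12)*105 = 37 + (-12)²*105 = 37 + 144*105 = 37 + 15120 = 15157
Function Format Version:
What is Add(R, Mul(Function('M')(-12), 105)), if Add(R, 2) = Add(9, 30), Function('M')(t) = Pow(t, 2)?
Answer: 15157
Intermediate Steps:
R = 37 (R = Add(-2, Add(9, 30)) = Add(-2, 39) = 37)
Add(R, Mul(Function('M')(-12), 105)) = Add(37, Mul(Pow(-12, 2), 105)) = Add(37, Mul(144, 105)) = Add(37, 15120) = 15157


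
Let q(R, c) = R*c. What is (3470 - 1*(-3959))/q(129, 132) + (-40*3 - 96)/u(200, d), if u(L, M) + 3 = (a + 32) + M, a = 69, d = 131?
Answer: -1976807/3899412 ≈ -0.50695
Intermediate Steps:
u(L, M) = 98 + M (u(L, M) = -3 + ((69 + 32) + M) = -3 + (101 + M) = 98 + M)
(3470 - 1*(-3959))/q(129, 132) + (-40*3 - 96)/u(200, d) = (3470 - 1*(-3959))/((129*132)) + (-40*3 - 96)/(98 + 131) = (3470 + 3959)/17028 + (-120 - 96)/229 = 7429*(1/17028) - 216*1/229 = 7429/17028 - 216/229 = -1976807/3899412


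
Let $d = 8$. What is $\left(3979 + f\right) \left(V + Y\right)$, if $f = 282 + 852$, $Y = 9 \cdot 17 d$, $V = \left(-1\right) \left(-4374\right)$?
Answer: $28622574$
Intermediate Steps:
$V = 4374$
$Y = 1224$ ($Y = 9 \cdot 17 \cdot 8 = 153 \cdot 8 = 1224$)
$f = 1134$
$\left(3979 + f\right) \left(V + Y\right) = \left(3979 + 1134\right) \left(4374 + 1224\right) = 5113 \cdot 5598 = 28622574$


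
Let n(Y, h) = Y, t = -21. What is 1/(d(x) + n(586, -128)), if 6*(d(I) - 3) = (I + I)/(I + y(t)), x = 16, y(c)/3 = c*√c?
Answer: 443190873/261039876805 - 3024*I*√21/261039876805 ≈ 0.0016978 - 5.3087e-8*I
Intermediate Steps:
y(c) = 3*c^(3/2) (y(c) = 3*(c*√c) = 3*c^(3/2))
d(I) = 3 + I/(3*(I - 63*I*√21)) (d(I) = 3 + ((I + I)/(I + 3*(-21)^(3/2)))/6 = 3 + ((2*I)/(I + 3*(-21*I*√21)))/6 = 3 + ((2*I)/(I - 63*I*√21))/6 = 3 + (2*I/(I - 63*I*√21))/6 = 3 + I/(3*(I - 63*I*√21)))
1/(d(x) + n(586, -128)) = 1/((10*16 - 567*I*√21)/(3*(16 - 63*I*√21)) + 586) = 1/((160 - 567*I*√21)/(3*(16 - 63*I*√21)) + 586) = 1/(586 + (160 - 567*I*√21)/(3*(16 - 63*I*√21)))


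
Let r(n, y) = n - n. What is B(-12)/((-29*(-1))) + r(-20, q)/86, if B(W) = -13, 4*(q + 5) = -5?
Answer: -13/29 ≈ -0.44828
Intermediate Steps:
q = -25/4 (q = -5 + (¼)*(-5) = -5 - 5/4 = -25/4 ≈ -6.2500)
r(n, y) = 0
B(-12)/((-29*(-1))) + r(-20, q)/86 = -13/((-29*(-1))) + 0/86 = -13/29 + 0*(1/86) = -13*1/29 + 0 = -13/29 + 0 = -13/29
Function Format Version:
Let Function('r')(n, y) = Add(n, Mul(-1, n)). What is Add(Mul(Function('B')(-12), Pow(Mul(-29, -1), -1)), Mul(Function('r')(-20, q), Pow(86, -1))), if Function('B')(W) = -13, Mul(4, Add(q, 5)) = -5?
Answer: Rational(-13, 29) ≈ -0.44828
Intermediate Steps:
q = Rational(-25, 4) (q = Add(-5, Mul(Rational(1, 4), -5)) = Add(-5, Rational(-5, 4)) = Rational(-25, 4) ≈ -6.2500)
Function('r')(n, y) = 0
Add(Mul(Function('B')(-12), Pow(Mul(-29, -1), -1)), Mul(Function('r')(-20, q), Pow(86, -1))) = Add(Mul(-13, Pow(Mul(-29, -1), -1)), Mul(0, Pow(86, -1))) = Add(Mul(-13, Pow(29, -1)), Mul(0, Rational(1, 86))) = Add(Mul(-13, Rational(1, 29)), 0) = Add(Rational(-13, 29), 0) = Rational(-13, 29)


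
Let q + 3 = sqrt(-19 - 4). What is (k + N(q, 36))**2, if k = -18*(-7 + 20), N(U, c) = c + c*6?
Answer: 324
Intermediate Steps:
q = -3 + I*sqrt(23) (q = -3 + sqrt(-19 - 4) = -3 + sqrt(-23) = -3 + I*sqrt(23) ≈ -3.0 + 4.7958*I)
N(U, c) = 7*c (N(U, c) = c + 6*c = 7*c)
k = -234 (k = -18*13 = -234)
(k + N(q, 36))**2 = (-234 + 7*36)**2 = (-234 + 252)**2 = 18**2 = 324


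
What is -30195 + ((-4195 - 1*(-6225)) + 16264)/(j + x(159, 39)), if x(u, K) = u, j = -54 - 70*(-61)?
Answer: -132084831/4375 ≈ -30191.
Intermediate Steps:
j = 4216 (j = -54 + 4270 = 4216)
-30195 + ((-4195 - 1*(-6225)) + 16264)/(j + x(159, 39)) = -30195 + ((-4195 - 1*(-6225)) + 16264)/(4216 + 159) = -30195 + ((-4195 + 6225) + 16264)/4375 = -30195 + (2030 + 16264)*(1/4375) = -30195 + 18294*(1/4375) = -30195 + 18294/4375 = -132084831/4375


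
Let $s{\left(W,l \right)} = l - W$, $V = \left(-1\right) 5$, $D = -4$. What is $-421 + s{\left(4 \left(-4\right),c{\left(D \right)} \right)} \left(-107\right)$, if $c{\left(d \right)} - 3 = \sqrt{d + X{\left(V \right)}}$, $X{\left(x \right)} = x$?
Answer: $-2454 - 321 i \approx -2454.0 - 321.0 i$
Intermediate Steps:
$V = -5$
$c{\left(d \right)} = 3 + \sqrt{-5 + d}$ ($c{\left(d \right)} = 3 + \sqrt{d - 5} = 3 + \sqrt{-5 + d}$)
$-421 + s{\left(4 \left(-4\right),c{\left(D \right)} \right)} \left(-107\right) = -421 + \left(\left(3 + \sqrt{-5 - 4}\right) - 4 \left(-4\right)\right) \left(-107\right) = -421 + \left(\left(3 + \sqrt{-9}\right) - -16\right) \left(-107\right) = -421 + \left(\left(3 + 3 i\right) + 16\right) \left(-107\right) = -421 + \left(19 + 3 i\right) \left(-107\right) = -421 - \left(2033 + 321 i\right) = -2454 - 321 i$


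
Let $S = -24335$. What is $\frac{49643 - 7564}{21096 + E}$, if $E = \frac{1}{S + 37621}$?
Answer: $\frac{559061594}{280281457} \approx 1.9946$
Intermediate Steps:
$E = \frac{1}{13286}$ ($E = \frac{1}{-24335 + 37621} = \frac{1}{13286} \approx 7.5267 \cdot 10^{-5}$)
$\frac{49643 - 7564}{21096 + E} = \frac{49643 - 7564}{21096 + \frac{1}{13286}} = \frac{42079}{\frac{280281457}{13286}} = 42079 \cdot \frac{13286}{280281457} = \frac{559061594}{280281457}$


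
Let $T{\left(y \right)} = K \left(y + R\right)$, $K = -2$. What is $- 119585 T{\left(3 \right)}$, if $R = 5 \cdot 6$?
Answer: $7892610$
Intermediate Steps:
$R = 30$
$T{\left(y \right)} = -60 - 2 y$ ($T{\left(y \right)} = - 2 \left(y + 30\right) = - 2 \left(30 + y\right) = -60 - 2 y$)
$- 119585 T{\left(3 \right)} = - 119585 \left(-60 - 6\right) = \left(-119585\right) \left(-66\right) = 7892610$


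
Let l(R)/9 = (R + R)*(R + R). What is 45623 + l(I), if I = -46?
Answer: 121799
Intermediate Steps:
l(R) = 36*R**2 (l(R) = 9*((R + R)*(R + R)) = 9*((2*R)*(2*R)) = 9*(4*R**2) = 36*R**2)
45623 + l(I) = 45623 + 36*(-46)**2 = 45623 + 36*2116 = 45623 + 76176 = 121799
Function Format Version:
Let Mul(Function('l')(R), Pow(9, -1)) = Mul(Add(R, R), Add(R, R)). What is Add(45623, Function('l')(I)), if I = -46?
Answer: 121799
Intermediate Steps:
Function('l')(R) = Mul(36, Pow(R, 2)) (Function('l')(R) = Mul(9, Mul(Add(R, R), Add(R, R))) = Mul(9, Mul(Mul(2, R), Mul(2, R))) = Mul(9, Mul(4, Pow(R, 2))) = Mul(36, Pow(R, 2)))
Add(45623, Function('l')(I)) = Add(45623, Mul(36, Pow(-46, 2))) = Add(45623, Mul(36, 2116)) = Add(45623, 76176) = 121799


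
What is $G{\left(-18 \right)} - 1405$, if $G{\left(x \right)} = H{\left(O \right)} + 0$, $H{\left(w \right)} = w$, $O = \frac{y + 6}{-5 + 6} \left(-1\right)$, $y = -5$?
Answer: $-1406$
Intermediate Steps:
$O = -1$ ($O = \frac{-5 + 6}{-5 + 6} \left(-1\right) = 1 \cdot 1^{-1} \left(-1\right) = 1 \cdot 1 \left(-1\right) = 1 \left(-1\right) = -1$)
$G{\left(x \right)} = -1$ ($G{\left(x \right)} = -1 + 0 = -1$)
$G{\left(-18 \right)} - 1405 = -1 - 1405 = -1406$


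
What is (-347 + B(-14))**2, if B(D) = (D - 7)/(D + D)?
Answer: 1918225/16 ≈ 1.1989e+5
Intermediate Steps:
B(D) = (-7 + D)/(2*D) (B(D) = (-7 + D)/((2*D)) = (-7 + D)*(1/(2*D)) = (-7 + D)/(2*D))
(-347 + B(-14))**2 = (-347 + (1/2)*(-7 - 14)/(-14))**2 = (-347 + (1/2)*(-1/14)*(-21))**2 = (-347 + 3/4)**2 = (-1385/4)**2 = 1918225/16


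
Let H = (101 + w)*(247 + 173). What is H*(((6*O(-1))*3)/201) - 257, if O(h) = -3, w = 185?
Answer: -2179379/67 ≈ -32528.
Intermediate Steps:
H = 120120 (H = (101 + 185)*(247 + 173) = 286*420 = 120120)
H*(((6*O(-1))*3)/201) - 257 = 120120*(((6*(-3))*3)/201) - 257 = 120120*(-18*3*(1/201)) - 257 = 120120*(-54*1/201) - 257 = 120120*(-18/67) - 257 = -2162160/67 - 257 = -2179379/67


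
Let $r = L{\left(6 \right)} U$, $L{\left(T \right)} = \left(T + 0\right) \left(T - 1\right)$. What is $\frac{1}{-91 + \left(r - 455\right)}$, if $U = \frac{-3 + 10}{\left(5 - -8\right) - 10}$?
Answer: $- \frac{1}{476} \approx -0.0021008$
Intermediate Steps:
$U = \frac{7}{3}$ ($U = \frac{7}{\left(5 + 8\right) - 10} = \frac{7}{13 - 10} = \frac{7}{3} \approx 2.3333$)
$L{\left(T \right)} = T \left(-1 + T\right)$
$r = 70$ ($r = 6 \left(-1 + 6\right) \frac{7}{3} = 6 \cdot 5 \cdot \frac{7}{3} = 30 \cdot \frac{7}{3} = 70$)
$\frac{1}{-91 + \left(r - 455\right)} = \frac{1}{-91 + \left(70 - 455\right)} = \frac{1}{-91 - 385} = \frac{1}{-476} = - \frac{1}{476}$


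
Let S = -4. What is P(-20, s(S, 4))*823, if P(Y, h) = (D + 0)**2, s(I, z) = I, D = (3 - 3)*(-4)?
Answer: 0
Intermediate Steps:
D = 0 (D = 0*(-4) = 0)
P(Y, h) = 0 (P(Y, h) = (0 + 0)**2 = 0**2 = 0)
P(-20, s(S, 4))*823 = 0*823 = 0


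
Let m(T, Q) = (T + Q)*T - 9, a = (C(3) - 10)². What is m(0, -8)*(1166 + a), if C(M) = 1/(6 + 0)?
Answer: -45457/4 ≈ -11364.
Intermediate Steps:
C(M) = ⅙ (C(M) = 1/6 = ⅙)
a = 3481/36 (a = (⅙ - 10)² = (-59/6)² = 3481/36 ≈ 96.694)
m(T, Q) = -9 + T*(Q + T) (m(T, Q) = (Q + T)*T - 9 = T*(Q + T) - 9 = -9 + T*(Q + T))
m(0, -8)*(1166 + a) = (-9 + 0² - 8*0)*(1166 + 3481/36) = (-9 + 0 + 0)*(45457/36) = -9*45457/36 = -45457/4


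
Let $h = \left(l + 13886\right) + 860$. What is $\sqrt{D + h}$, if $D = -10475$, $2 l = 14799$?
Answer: $\frac{\sqrt{46682}}{2} \approx 108.03$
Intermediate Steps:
$l = \frac{14799}{2}$ ($l = \frac{1}{2} \cdot 14799 = \frac{14799}{2} \approx 7399.5$)
$h = \frac{44291}{2}$ ($h = \left(\frac{14799}{2} + 13886\right) + 860 = \frac{42571}{2} + 860 = \frac{44291}{2} \approx 22146.0$)
$\sqrt{D + h} = \sqrt{-10475 + \frac{44291}{2}} = \sqrt{\frac{23341}{2}} = \frac{\sqrt{46682}}{2}$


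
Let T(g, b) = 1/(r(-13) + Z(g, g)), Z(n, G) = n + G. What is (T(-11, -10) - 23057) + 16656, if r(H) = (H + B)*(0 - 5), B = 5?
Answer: -115217/18 ≈ -6400.9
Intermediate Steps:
Z(n, G) = G + n
r(H) = -25 - 5*H (r(H) = (H + 5)*(0 - 5) = (5 + H)*(-5) = -25 - 5*H)
T(g, b) = 1/(40 + 2*g) (T(g, b) = 1/((-25 - 5*(-13)) + (g + g)) = 1/((-25 + 65) + 2*g) = 1/(40 + 2*g))
(T(-11, -10) - 23057) + 16656 = (1/(2*(20 - 11)) - 23057) + 16656 = ((½)/9 - 23057) + 16656 = ((½)*(⅑) - 23057) + 16656 = (1/18 - 23057) + 16656 = -415025/18 + 16656 = -115217/18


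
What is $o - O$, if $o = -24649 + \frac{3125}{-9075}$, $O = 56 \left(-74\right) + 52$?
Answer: $- \frac{7462316}{363} \approx -20557.0$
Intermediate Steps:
$O = -4092$ ($O = -4144 + 52 = -4092$)
$o = - \frac{8947712}{363}$ ($o = -24649 + 3125 \left(- \frac{1}{9075}\right) = -24649 - \frac{125}{363} = - \frac{8947712}{363} \approx -24649.0$)
$o - O = - \frac{8947712}{363} - -4092 = - \frac{8947712}{363} + 4092 = - \frac{7462316}{363}$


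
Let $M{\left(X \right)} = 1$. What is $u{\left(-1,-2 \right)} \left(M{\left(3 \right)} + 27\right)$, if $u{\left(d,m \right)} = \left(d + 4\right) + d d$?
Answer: $112$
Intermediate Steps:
$u{\left(d,m \right)} = 4 + d + d^{2}$ ($u{\left(d,m \right)} = \left(4 + d\right) + d^{2} = 4 + d + d^{2}$)
$u{\left(-1,-2 \right)} \left(M{\left(3 \right)} + 27\right) = \left(4 - 1 + \left(-1\right)^{2}\right) \left(1 + 27\right) = \left(4 - 1 + 1\right) 28 = 4 \cdot 28 = 112$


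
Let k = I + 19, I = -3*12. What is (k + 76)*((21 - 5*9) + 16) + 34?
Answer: -438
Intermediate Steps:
I = -36
k = -17 (k = -36 + 19 = -17)
(k + 76)*((21 - 5*9) + 16) + 34 = (-17 + 76)*((21 - 5*9) + 16) + 34 = 59*((21 - 45) + 16) + 34 = 59*(-24 + 16) + 34 = 59*(-8) + 34 = -472 + 34 = -438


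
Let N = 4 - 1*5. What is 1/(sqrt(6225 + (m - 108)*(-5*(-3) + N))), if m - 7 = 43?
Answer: sqrt(5413)/5413 ≈ 0.013592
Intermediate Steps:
N = -1 (N = 4 - 5 = -1)
m = 50 (m = 7 + 43 = 50)
1/(sqrt(6225 + (m - 108)*(-5*(-3) + N))) = 1/(sqrt(6225 + (50 - 108)*(-5*(-3) - 1))) = 1/(sqrt(6225 - 58*(15 - 1))) = 1/(sqrt(6225 - 58*14)) = 1/(sqrt(6225 - 812)) = 1/(sqrt(5413)) = sqrt(5413)/5413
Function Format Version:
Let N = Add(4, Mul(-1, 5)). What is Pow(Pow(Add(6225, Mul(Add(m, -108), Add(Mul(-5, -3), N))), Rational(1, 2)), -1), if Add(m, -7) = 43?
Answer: Mul(Rational(1, 5413), Pow(5413, Rational(1, 2))) ≈ 0.013592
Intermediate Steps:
N = -1 (N = Add(4, -5) = -1)
m = 50 (m = Add(7, 43) = 50)
Pow(Pow(Add(6225, Mul(Add(m, -108), Add(Mul(-5, -3), N))), Rational(1, 2)), -1) = Pow(Pow(Add(6225, Mul(Add(50, -108), Add(Mul(-5, -3), -1))), Rational(1, 2)), -1) = Pow(Pow(Add(6225, Mul(-58, Add(15, -1))), Rational(1, 2)), -1) = Pow(Pow(Add(6225, Mul(-58, 14)), Rational(1, 2)), -1) = Pow(Pow(Add(6225, -812), Rational(1, 2)), -1) = Pow(Pow(5413, Rational(1, 2)), -1) = Mul(Rational(1, 5413), Pow(5413, Rational(1, 2)))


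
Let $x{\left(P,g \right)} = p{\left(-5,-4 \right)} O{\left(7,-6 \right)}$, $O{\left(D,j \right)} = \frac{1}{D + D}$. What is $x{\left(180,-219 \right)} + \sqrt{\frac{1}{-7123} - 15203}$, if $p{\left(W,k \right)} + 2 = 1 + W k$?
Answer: $\frac{19}{14} + \frac{3 i \sqrt{85706286590}}{7123} \approx 1.3571 + 123.3 i$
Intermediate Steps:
$O{\left(D,j \right)} = \frac{1}{2 D}$
$p{\left(W,k \right)} = -1 + W k$ ($p{\left(W,k \right)} = -2 + \left(1 + W k\right) = -1 + W k$)
$x{\left(P,g \right)} = \frac{19}{14}$ ($x{\left(P,g \right)} = \left(-1 - -20\right) \frac{1}{2 \cdot 7} = \left(-1 + 20\right) \frac{1}{2} \cdot \frac{1}{7} = 19 \cdot \frac{1}{14} = \frac{19}{14}$)
$x{\left(180,-219 \right)} + \sqrt{\frac{1}{-7123} - 15203} = \frac{19}{14} + \sqrt{\frac{1}{-7123} - 15203} = \frac{19}{14} + \sqrt{- \frac{1}{7123} - 15203} = \frac{19}{14} + \sqrt{- \frac{108290970}{7123}} = \frac{19}{14} + \frac{3 i \sqrt{85706286590}}{7123}$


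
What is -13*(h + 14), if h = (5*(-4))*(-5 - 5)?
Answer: -2782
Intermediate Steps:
h = 200 (h = -20*(-10) = 200)
-13*(h + 14) = -13*(200 + 14) = -13*214 = -2782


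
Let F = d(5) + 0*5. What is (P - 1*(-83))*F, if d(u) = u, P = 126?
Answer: 1045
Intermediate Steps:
F = 5 (F = 5 + 0*5 = 5 + 0 = 5)
(P - 1*(-83))*F = (126 - 1*(-83))*5 = (126 + 83)*5 = 209*5 = 1045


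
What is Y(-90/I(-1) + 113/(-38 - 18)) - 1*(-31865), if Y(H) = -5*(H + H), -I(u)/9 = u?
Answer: 895585/28 ≈ 31985.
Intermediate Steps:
I(u) = -9*u
Y(H) = -10*H
Y(-90/I(-1) + 113/(-38 - 18)) - 1*(-31865) = -10*(-90/((-9*(-1))) + 113/(-38 - 18)) - 1*(-31865) = -10*(-90/9 + 113/(-56)) + 31865 = -10*(-90*⅑ + 113*(-1/56)) + 31865 = -10*(-10 - 113/56) + 31865 = -10*(-673/56) + 31865 = 3365/28 + 31865 = 895585/28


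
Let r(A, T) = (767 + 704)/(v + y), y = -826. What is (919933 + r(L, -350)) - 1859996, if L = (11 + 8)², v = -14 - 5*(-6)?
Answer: -761452501/810 ≈ -9.4007e+5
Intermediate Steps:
v = 16 (v = -14 + 30 = 16)
L = 361 (L = 19² = 361)
r(A, T) = -1471/810 (r(A, T) = (767 + 704)/(16 - 826) = 1471/(-810) = 1471*(-1/810) = -1471/810)
(919933 + r(L, -350)) - 1859996 = (919933 - 1471/810) - 1859996 = 745144259/810 - 1859996 = -761452501/810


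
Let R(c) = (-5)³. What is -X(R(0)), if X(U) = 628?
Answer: -628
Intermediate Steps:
R(c) = -125
-X(R(0)) = -1*628 = -628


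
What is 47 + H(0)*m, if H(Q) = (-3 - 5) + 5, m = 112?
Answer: -289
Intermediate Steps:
H(Q) = -3 (H(Q) = -8 + 5 = -3)
47 + H(0)*m = 47 - 3*112 = 47 - 336 = -289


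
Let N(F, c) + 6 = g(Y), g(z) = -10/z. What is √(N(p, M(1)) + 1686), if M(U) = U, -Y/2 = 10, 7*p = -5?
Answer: √6722/2 ≈ 40.994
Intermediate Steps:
p = -5/7 (p = (⅐)*(-5) = -5/7 ≈ -0.71429)
Y = -20 (Y = -2*10 = -20)
N(F, c) = -11/2 (N(F, c) = -6 - 10/(-20) = -6 - 10*(-1/20) = -6 + ½ = -11/2)
√(N(p, M(1)) + 1686) = √(-11/2 + 1686) = √(3361/2) = √6722/2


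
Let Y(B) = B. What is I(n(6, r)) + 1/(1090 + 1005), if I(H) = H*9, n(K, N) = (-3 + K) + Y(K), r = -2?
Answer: 169696/2095 ≈ 81.000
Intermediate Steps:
n(K, N) = -3 + 2*K (n(K, N) = (-3 + K) + K = -3 + 2*K)
I(H) = 9*H
I(n(6, r)) + 1/(1090 + 1005) = 9*(-3 + 2*6) + 1/(1090 + 1005) = 9*(-3 + 12) + 1/2095 = 9*9 + 1/2095 = 81 + 1/2095 = 169696/2095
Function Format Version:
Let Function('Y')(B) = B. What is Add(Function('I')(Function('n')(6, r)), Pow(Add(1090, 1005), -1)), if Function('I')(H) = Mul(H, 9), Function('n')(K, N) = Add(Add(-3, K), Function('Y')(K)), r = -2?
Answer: Rational(169696, 2095) ≈ 81.000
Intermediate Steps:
Function('n')(K, N) = Add(-3, Mul(2, K)) (Function('n')(K, N) = Add(Add(-3, K), K) = Add(-3, Mul(2, K)))
Function('I')(H) = Mul(9, H)
Add(Function('I')(Function('n')(6, r)), Pow(Add(1090, 1005), -1)) = Add(Mul(9, Add(-3, Mul(2, 6))), Pow(Add(1090, 1005), -1)) = Add(Mul(9, Add(-3, 12)), Pow(2095, -1)) = Add(Mul(9, 9), Rational(1, 2095)) = Add(81, Rational(1, 2095)) = Rational(169696, 2095)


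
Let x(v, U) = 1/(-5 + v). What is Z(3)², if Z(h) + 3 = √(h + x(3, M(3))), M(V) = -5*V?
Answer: (6 - √10)²/4 ≈ 2.0132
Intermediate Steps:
Z(h) = -3 + √(-½ + h) (Z(h) = -3 + √(h + 1/(-5 + 3)) = -3 + √(h + 1/(-2)) = -3 + √(h - ½) = -3 + √(-½ + h))
Z(3)² = (-3 + √(-2 + 4*3)/2)² = (-3 + √(-2 + 12)/2)² = (-3 + √10/2)²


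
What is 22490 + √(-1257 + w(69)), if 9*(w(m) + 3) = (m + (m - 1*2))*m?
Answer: 22490 + 2*I*√489/3 ≈ 22490.0 + 14.742*I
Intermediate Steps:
w(m) = -3 + m*(-2 + 2*m)/9 (w(m) = -3 + ((m + (m - 1*2))*m)/9 = -3 + ((m + (m - 2))*m)/9 = -3 + ((m + (-2 + m))*m)/9 = -3 + ((-2 + 2*m)*m)/9 = -3 + (m*(-2 + 2*m))/9 = -3 + m*(-2 + 2*m)/9)
22490 + √(-1257 + w(69)) = 22490 + √(-1257 + (-3 - 2/9*69 + (2/9)*69²)) = 22490 + √(-1257 + (-3 - 46/3 + (2/9)*4761)) = 22490 + √(-1257 + (-3 - 46/3 + 1058)) = 22490 + √(-1257 + 3119/3) = 22490 + √(-652/3) = 22490 + 2*I*√489/3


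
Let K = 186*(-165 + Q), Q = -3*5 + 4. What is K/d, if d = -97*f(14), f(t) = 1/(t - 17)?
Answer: -98208/97 ≈ -1012.5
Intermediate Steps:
f(t) = 1/(-17 + t)
Q = -11 (Q = -15 + 4 = -11)
K = -32736 (K = 186*(-165 - 11) = 186*(-176) = -32736)
d = 97/3 (d = -97/(-17 + 14) = -97/(-3) = -97*(-⅓) = 97/3 ≈ 32.333)
K/d = -32736/97/3 = -32736*3/97 = -98208/97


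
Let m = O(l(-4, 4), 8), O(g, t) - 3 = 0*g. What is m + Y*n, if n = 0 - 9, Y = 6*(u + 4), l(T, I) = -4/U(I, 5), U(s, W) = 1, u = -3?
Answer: -51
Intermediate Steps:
l(T, I) = -4 (l(T, I) = -4/1 = -4*1 = -4)
O(g, t) = 3 (O(g, t) = 3 + 0*g = 3 + 0 = 3)
m = 3
Y = 6 (Y = 6*(-3 + 4) = 6*1 = 6)
n = -9
m + Y*n = 3 + 6*(-9) = 3 - 54 = -51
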